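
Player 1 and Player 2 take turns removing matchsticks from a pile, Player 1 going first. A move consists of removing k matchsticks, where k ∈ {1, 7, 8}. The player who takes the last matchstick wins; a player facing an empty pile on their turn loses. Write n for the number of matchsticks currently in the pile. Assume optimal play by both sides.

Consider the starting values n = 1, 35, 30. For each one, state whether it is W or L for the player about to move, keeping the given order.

1: W, 35: W, 30: L

Compute win/loss labels from the base case upward. A position with no move is L. Any other position is W if it can reach an L in one move, else L.
n=0: no move → L
n=1: W (go to 0, an L position)
n=2: L (sole option 1(W) is W)
n=3: W (go to 2, an L position)
n=4: L (sole option 3(W) is W)
n=5: W (go to 4, an L position)
n=6: L (sole option 5(W) is W)
n=7: W (go to 6, an L position)
n=8: W (go to 0, an L position)
n=9: W (go to 2, an L position)
n=10: W (go to 2, an L position)
n=11: W (go to 4, an L position)
n=12: W (go to 4, an L position)
n=13: W (go to 6, an L position)
n=14: W (go to 6, an L position)
n=15: L (options 14(W), 8(W), 7(W) are all W)
n=16: W (go to 15, an L position)
n=17: L (options 16(W), 10(W), 9(W) are all W)
n=18: W (go to 17, an L position)
n=19: L (options 18(W), 12(W), 11(W) are all W)
n=20: W (go to 19, an L position)
n=21: L (options 20(W), 14(W), 13(W) are all W)
n=22: W (go to 21, an L position)
n=23: W (go to 15, an L position)
n=24: W (go to 17, an L position)
n=25: W (go to 17, an L position)
n=26: W (go to 19, an L position)
n=27: W (go to 19, an L position)
n=28: W (go to 21, an L position)
n=29: W (go to 21, an L position)
n=30: L (options 29(W), 23(W), 22(W) are all W)
n=31: W (go to 30, an L position)
n=32: L (options 31(W), 25(W), 24(W) are all W)
n=33: W (go to 32, an L position)
n=34: L (options 33(W), 27(W), 26(W) are all W)
n=35: W (go to 34, an L position)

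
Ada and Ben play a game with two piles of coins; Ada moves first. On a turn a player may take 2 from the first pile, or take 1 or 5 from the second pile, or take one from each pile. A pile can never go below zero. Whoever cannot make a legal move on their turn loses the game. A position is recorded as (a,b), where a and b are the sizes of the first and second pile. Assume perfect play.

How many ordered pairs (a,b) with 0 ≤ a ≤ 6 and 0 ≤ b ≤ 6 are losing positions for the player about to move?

Classify positions by backward induction: terminal positions (no move available) are L. From any other position, the mover wins iff some move reaches an L.
Every move lowers a or b (never raises either), so fill the grid row by row in increasing a, and left to right within a row: each cell's successors are then already labelled.
      b=0  b=1  b=2  b=3  b=4  b=5  b=6
a=0:    L    W    L    W    L    W    L
a=1:    L    W    L    W    L    W    L
a=2:    W    W    W    W    W    W    W
a=3:    W    L    W    L    W    L    W
a=4:    L    W    W    L    W    W    W
a=5:    L    W    L    W    W    W    L
a=6:    W    W    L    W    L    W    L
Cells with no legal move (terminal, hence L): (0,0), (1,0).
The remaining L cells, each justified by listing all of its moves:
(0,2): →(0,1)(W) only, which is W, so L
(0,4): →(0,3)(W) only, which is W, so L
(0,6): →(0,5)(W), (0,1)(W) — all W, so L
(1,2): →(1,1)(W), (0,1)(W) — all W, so L
(1,4): →(1,3)(W), (0,3)(W) — all W, so L
(1,6): →(1,5)(W), (1,1)(W), (0,5)(W) — all W, so L
(3,1): →(1,1)(W), (3,0)(W), (2,0)(W) — all W, so L
(3,3): →(1,3)(W), (3,2)(W), (2,2)(W) — all W, so L
(3,5): →(1,5)(W), (3,4)(W), (3,0)(W), (2,4)(W) — all W, so L
(4,0): →(2,0)(W) only, which is W, so L
(4,3): →(2,3)(W), (4,2)(W), (3,2)(W) — all W, so L
(5,0): →(3,0)(W) only, which is W, so L
(5,2): →(3,2)(W), (5,1)(W), (4,1)(W) — all W, so L
(5,6): →(3,6)(W), (5,5)(W), (5,1)(W), (4,5)(W) — all W, so L
(6,2): →(4,2)(W), (6,1)(W), (5,1)(W) — all W, so L
(6,4): →(4,4)(W), (6,3)(W), (5,3)(W) — all W, so L
(6,6): →(4,6)(W), (6,5)(W), (6,1)(W), (5,5)(W) — all W, so L
Every other cell has at least one move into one of the L cells above, so it is W.
L cells per row: a=0: 4, a=1: 4, a=2: 0, a=3: 3, a=4: 2, a=5: 3, a=6: 3; total 19.

19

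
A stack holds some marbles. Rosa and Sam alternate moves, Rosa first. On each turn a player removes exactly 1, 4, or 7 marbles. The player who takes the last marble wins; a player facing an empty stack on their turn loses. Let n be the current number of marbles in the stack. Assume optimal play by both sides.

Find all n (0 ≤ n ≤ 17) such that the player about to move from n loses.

0, 2, 5, 8, 10, 13, 16

Compute win/loss labels from the base case upward. A position with no move is L. Any other position is W if it can reach an L in one move, else L.
n=0: no move → L
n=1: can move to 0, which is L ⇒ W
n=2: the only move is to 1(W), a W ⇒ L
n=3: can move to 2, which is L ⇒ W
n=4: can move to 0, which is L ⇒ W
n=5: moves to 4(W), 1(W); every one is W ⇒ L
n=6: can move to 5, which is L ⇒ W
n=7: can move to 0, which is L ⇒ W
n=8: moves to 7(W), 4(W), 1(W); every one is W ⇒ L
n=9: can move to 8, which is L ⇒ W
n=10: moves to 9(W), 6(W), 3(W); every one is W ⇒ L
n=11: can move to 10, which is L ⇒ W
n=12: can move to 8, which is L ⇒ W
n=13: moves to 12(W), 9(W), 6(W); every one is W ⇒ L
n=14: can move to 13, which is L ⇒ W
n=15: can move to 8, which is L ⇒ W
n=16: moves to 15(W), 12(W), 9(W); every one is W ⇒ L
n=17: can move to 16, which is L ⇒ W
Reading off the rows marked L gives the requested list; there are 7 such values of n.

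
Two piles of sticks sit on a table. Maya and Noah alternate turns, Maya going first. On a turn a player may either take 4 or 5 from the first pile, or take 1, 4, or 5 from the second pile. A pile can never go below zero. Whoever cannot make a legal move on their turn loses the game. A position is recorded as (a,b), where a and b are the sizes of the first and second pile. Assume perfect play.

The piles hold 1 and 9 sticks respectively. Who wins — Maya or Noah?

Label each position W (a win for the player to move) or L (a loss). A position with no legal move is L; any other position is W exactly when some move reaches an L, and L when every move reaches a W.
No move ever increases a pile, so every position that can arise here has a ≤ 1 and b ≤ 9; it is enough to label the cells with 0 ≤ a ≤ 1 and 0 ≤ b ≤ 9.
Every move lowers a or b (never raises either), so fill the grid row by row in increasing a, and left to right within a row: each cell's successors are then already labelled.
      b=0  b=1  b=2  b=3  b=4  b=5  b=6  b=7  b=8  b=9
a=0:    L    W    L    W    W    W    W    W    L    W
a=1:    L    W    L    W    W    W    W    W    L    W
Cells with no legal move (terminal, hence L): (0,0), (1,0).
The remaining L cells, each justified by listing all of its moves:
(0,2): L (sole option (0,1)(W) is W)
(0,8): L (options (0,7)(W), (0,4)(W), (0,3)(W) are all W)
(1,2): L (sole option (1,1)(W) is W)
(1,8): L (options (1,7)(W), (1,4)(W), (1,3)(W) are all W)
Every other cell has at least one move into one of the L cells above, so it is W.
The starting position (1,9) is W: Maya should move to (1,8), handing over an L position.

Maya wins.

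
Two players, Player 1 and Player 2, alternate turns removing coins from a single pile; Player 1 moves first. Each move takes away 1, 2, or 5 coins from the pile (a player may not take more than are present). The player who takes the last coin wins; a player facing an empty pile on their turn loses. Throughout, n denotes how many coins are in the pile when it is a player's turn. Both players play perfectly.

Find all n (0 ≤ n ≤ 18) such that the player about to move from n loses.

0, 3, 6, 9, 12, 15, 18

Work bottom-up. With no move the player to move loses. Otherwise the position is W if at least one move leads to an L position for the opponent, and L if every move leads to a W.
n=0: no move → L
n=1: can move to 0, which is L ⇒ W
n=2: can move to 0, which is L ⇒ W
n=3: moves to 2(W), 1(W); every one is W ⇒ L
n=4: can move to 3, which is L ⇒ W
n=5: can move to 3, which is L ⇒ W
n=6: moves to 5(W), 4(W), 1(W); every one is W ⇒ L
n=7: can move to 6, which is L ⇒ W
n=8: can move to 6, which is L ⇒ W
n=9: moves to 8(W), 7(W), 4(W); every one is W ⇒ L
n=10: can move to 9, which is L ⇒ W
n=11: can move to 9, which is L ⇒ W
n=12: moves to 11(W), 10(W), 7(W); every one is W ⇒ L
n=13: can move to 12, which is L ⇒ W
n=14: can move to 12, which is L ⇒ W
n=15: moves to 14(W), 13(W), 10(W); every one is W ⇒ L
n=16: can move to 15, which is L ⇒ W
n=17: can move to 15, which is L ⇒ W
n=18: moves to 17(W), 16(W), 13(W); every one is W ⇒ L
Reading off the rows marked L gives the requested list; there are 7 such values of n.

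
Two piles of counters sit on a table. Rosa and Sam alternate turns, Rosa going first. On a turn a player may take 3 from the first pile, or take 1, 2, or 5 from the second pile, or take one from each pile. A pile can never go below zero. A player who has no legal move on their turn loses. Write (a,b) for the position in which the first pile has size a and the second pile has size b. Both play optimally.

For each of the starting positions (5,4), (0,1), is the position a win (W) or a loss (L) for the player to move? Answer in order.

(5,4): L, (0,1): W

Classify positions by backward induction: terminal positions (no move available) are L. From any other position, the mover wins iff some move reaches an L.
No move ever increases a pile, so every position that can arise here has a ≤ 5 and b ≤ 4; it is enough to label the cells with 0 ≤ a ≤ 5 and 0 ≤ b ≤ 4.
Every move lowers a or b (never raises either), so fill the grid row by row in increasing a, and left to right within a row: each cell's successors are then already labelled.
      b=0  b=1  b=2  b=3  b=4
a=0:    L    W    W    L    W
a=1:    L    W    W    L    W
a=2:    L    W    W    L    W
a=3:    W    W    L    W    W
a=4:    W    L    W    W    L
a=5:    W    L    W    W    L
Cells with no legal move (terminal, hence L): (0,0), (1,0), (2,0).
The remaining L cells, each justified by listing all of its moves:
(0,3): only reaches (0,2)(W), (0,1)(W), all W → L
(1,3): only reaches (1,2)(W), (1,1)(W), (0,2)(W), all W → L
(2,3): only reaches (2,2)(W), (2,1)(W), (1,2)(W), all W → L
(3,2): only reaches (0,2)(W), (3,1)(W), (3,0)(W), (2,1)(W), all W → L
(4,1): only reaches (1,1)(W), (4,0)(W), (3,0)(W), all W → L
(4,4): only reaches (1,4)(W), (4,3)(W), (4,2)(W), (3,3)(W), all W → L
(5,1): only reaches (2,1)(W), (5,0)(W), (4,0)(W), all W → L
(5,4): only reaches (2,4)(W), (5,3)(W), (5,2)(W), (4,3)(W), all W → L
Every other cell has at least one move into one of the L cells above, so it is W.
(5,4): one of the L cells justified above, so L
(0,1): the move to (0,0) reaches an L cell, so W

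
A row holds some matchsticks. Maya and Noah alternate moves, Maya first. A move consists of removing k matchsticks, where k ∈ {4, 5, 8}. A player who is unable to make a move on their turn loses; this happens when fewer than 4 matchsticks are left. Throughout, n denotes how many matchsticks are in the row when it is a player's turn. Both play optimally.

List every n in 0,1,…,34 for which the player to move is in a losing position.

Positions with no move are L. A position that does have a move is losing for the player to move precisely when every available move leads to a winning position for the opponent. Fill in the labels:
n=0: no move → L
n=1: no move → L
n=2: no move → L
n=3: no move → L
n=4: →0(L), so W
n=5: →1(L), so W
n=6: →2(L), so W
n=7: →3(L), so W
n=8: →3(L), so W
n=9: →1(L), so W
n=10: →2(L), so W
n=11: →3(L), so W
n=12: →8(W), 7(W), 4(W) — all W, so L
n=13: →9(W), 8(W), 5(W) — all W, so L
n=14: →10(W), 9(W), 6(W) — all W, so L
n=15: →11(W), 10(W), 7(W) — all W, so L
n=16: →12(L), so W
n=17: →13(L), so W
n=18: →14(L), so W
n=19: →15(L), so W
n=20: →15(L), so W
n=21: →13(L), so W
n=22: →14(L), so W
n=23: →15(L), so W
n=24: →20(W), 19(W), 16(W) — all W, so L
n=25: →21(W), 20(W), 17(W) — all W, so L
n=26: →22(W), 21(W), 18(W) — all W, so L
n=27: →23(W), 22(W), 19(W) — all W, so L
n=28: →24(L), so W
n=29: →25(L), so W
n=30: →26(L), so W
n=31: →27(L), so W
n=32: →27(L), so W
n=33: →25(L), so W
n=34: →26(L), so W
Reading off the rows marked L gives the requested list; there are 12 such values of n.

0, 1, 2, 3, 12, 13, 14, 15, 24, 25, 26, 27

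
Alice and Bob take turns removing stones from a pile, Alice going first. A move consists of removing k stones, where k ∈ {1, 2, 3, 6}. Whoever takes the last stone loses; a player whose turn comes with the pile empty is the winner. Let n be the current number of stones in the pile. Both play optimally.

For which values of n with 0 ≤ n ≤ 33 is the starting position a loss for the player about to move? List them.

Label each position W (a win for the player to move) or L (a loss). A position with no legal move is W; any other position is W exactly when some move reaches an L, and L when every move reaches a W.
n=0: no move; the opponent has just taken the last stone and therefore loses → W
n=1: L (sole option 0(W) is W)
n=2: W (go to 1, an L position)
n=3: W (go to 1, an L position)
n=4: W (go to 1, an L position)
n=5: L (options 4(W), 3(W), 2(W) are all W)
n=6: W (go to 5, an L position)
n=7: W (go to 5, an L position)
n=8: W (go to 5, an L position)
n=9: L (options 8(W), 7(W), 6(W), 3(W) are all W)
n=10: W (go to 9, an L position)
n=11: W (go to 9, an L position)
n=12: W (go to 9, an L position)
n=13: L (options 12(W), 11(W), 10(W), 7(W) are all W)
n=14: W (go to 13, an L position)
n=15: W (go to 13, an L position)
n=16: W (go to 13, an L position)
n=17: L (options 16(W), 15(W), 14(W), 11(W) are all W)
n=18: W (go to 17, an L position)
n=19: W (go to 17, an L position)
n=20: W (go to 17, an L position)
n=21: L (options 20(W), 19(W), 18(W), 15(W) are all W)
n=22: W (go to 21, an L position)
n=23: W (go to 21, an L position)
n=24: W (go to 21, an L position)
n=25: L (options 24(W), 23(W), 22(W), 19(W) are all W)
n=26: W (go to 25, an L position)
n=27: W (go to 25, an L position)
n=28: W (go to 25, an L position)
n=29: L (options 28(W), 27(W), 26(W), 23(W) are all W)
n=30: W (go to 29, an L position)
n=31: W (go to 29, an L position)
n=32: W (go to 29, an L position)
n=33: L (options 32(W), 31(W), 30(W), 27(W) are all W)
Reading off the rows marked L gives the requested list; there are 9 such values of n.

1, 5, 9, 13, 17, 21, 25, 29, 33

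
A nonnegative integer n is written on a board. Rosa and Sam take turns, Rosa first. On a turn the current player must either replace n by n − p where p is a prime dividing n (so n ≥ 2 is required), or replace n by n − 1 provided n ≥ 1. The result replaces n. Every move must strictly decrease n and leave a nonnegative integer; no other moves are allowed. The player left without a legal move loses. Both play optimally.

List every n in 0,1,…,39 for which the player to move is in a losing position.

0, 4, 8, 12, 16, 20, 24, 28, 32, 36

Classify positions by backward induction: terminal positions (no move available) are L. From any other position, the mover wins iff some move reaches an L.
n=0: no move → L
n=1: W (go to 0, an L position)
n=2: W (go to 0, an L position)
n=3: W (go to 0, an L position)
n=4: L (options 2(W), 3(W) are all W)
n=5: W (go to 0, an L position)
n=6: W (go to 4, an L position)
n=7: W (go to 0, an L position)
n=8: L (options 6(W), 7(W) are all W)
n=9: W (go to 8, an L position)
n=10: W (go to 8, an L position)
n=11: W (go to 0, an L position)
n=12: L (options 9(W), 10(W), 11(W) are all W)
n=13: W (go to 0, an L position)
n=14: W (go to 12, an L position)
n=15: W (go to 12, an L position)
n=16: L (options 14(W), 15(W) are all W)
n=17: W (go to 0, an L position)
n=18: W (go to 16, an L position)
n=19: W (go to 0, an L position)
n=20: L (options 15(W), 18(W), 19(W) are all W)
n=21: W (go to 20, an L position)
n=22: W (go to 20, an L position)
n=23: W (go to 0, an L position)
n=24: L (options 21(W), 22(W), 23(W) are all W)
n=25: W (go to 20, an L position)
n=26: W (go to 24, an L position)
n=27: W (go to 24, an L position)
n=28: L (options 21(W), 26(W), 27(W) are all W)
n=29: W (go to 0, an L position)
n=30: W (go to 28, an L position)
n=31: W (go to 0, an L position)
n=32: L (options 30(W), 31(W) are all W)
n=33: W (go to 32, an L position)
n=34: W (go to 32, an L position)
n=35: W (go to 28, an L position)
n=36: L (options 33(W), 34(W), 35(W) are all W)
n=37: W (go to 0, an L position)
n=38: W (go to 36, an L position)
n=39: W (go to 36, an L position)
The losing starting values of n are exactly the entries labelled L in this table (10 of them).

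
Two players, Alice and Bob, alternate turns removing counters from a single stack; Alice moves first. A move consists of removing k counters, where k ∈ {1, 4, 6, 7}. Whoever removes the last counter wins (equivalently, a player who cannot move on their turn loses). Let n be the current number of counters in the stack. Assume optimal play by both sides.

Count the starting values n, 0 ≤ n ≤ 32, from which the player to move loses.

Build the W/L table. Terminal = L. A non-terminal position is W if it has a move to some L; otherwise it is L.
n=0: no move → L
n=1: reaches L-position 0 → W
n=2: only reaches 1(W), which is W → L
n=3: reaches L-position 2 → W
n=4: reaches L-position 0 → W
n=5: only reaches 4(W), 1(W), all W → L
n=6: reaches L-position 5 → W
n=7: reaches L-position 0 → W
n=8: reaches L-position 2 → W
n=9: reaches L-position 5 → W
n=10: only reaches 9(W), 6(W), 4(W), 3(W), all W → L
n=11: reaches L-position 10 → W
n=12: reaches L-position 5 → W
n=13: only reaches 12(W), 9(W), 7(W), 6(W), all W → L
n=14: reaches L-position 13 → W
n=15: only reaches 14(W), 11(W), 9(W), 8(W), all W → L
n=16: reaches L-position 15 → W
n=17: reaches L-position 13 → W
n=18: only reaches 17(W), 14(W), 12(W), 11(W), all W → L
n=19: reaches L-position 18 → W
n=20: reaches L-position 13 → W
n=21: reaches L-position 15 → W
n=22: reaches L-position 18 → W
n=23: only reaches 22(W), 19(W), 17(W), 16(W), all W → L
n=24: reaches L-position 23 → W
n=25: reaches L-position 18 → W
n=26: only reaches 25(W), 22(W), 20(W), 19(W), all W → L
n=27: reaches L-position 26 → W
n=28: only reaches 27(W), 24(W), 22(W), 21(W), all W → L
n=29: reaches L-position 28 → W
n=30: reaches L-position 26 → W
n=31: only reaches 30(W), 27(W), 25(W), 24(W), all W → L
n=32: reaches L-position 31 → W
L entries with 0 ≤ n ≤ 32: n = 0, 2, 5, 10, 13, 15, 18, 23, 26, 28, 31; that makes 11.

11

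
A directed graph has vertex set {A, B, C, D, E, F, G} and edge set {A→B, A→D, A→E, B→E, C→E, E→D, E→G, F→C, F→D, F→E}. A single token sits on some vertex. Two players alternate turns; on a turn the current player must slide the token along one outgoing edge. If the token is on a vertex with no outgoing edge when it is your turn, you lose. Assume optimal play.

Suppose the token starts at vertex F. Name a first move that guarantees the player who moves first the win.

Move to C.

Compute win/loss labels from the base case upward. A position with no move is L. Any other position is W if it can reach an L in one move, else L.
Every edge goes from a vertex to one that appears earlier in the order D, G, E, C, B, A, F, so processing vertices in that order labels each vertex after all of its successors.
D: no outgoing edge → L
G: no outgoing edge → L
E: reaches L-position G → W
C: only reaches E(W), which is W → L
B: only reaches E(W), which is W → L
A: reaches L-position B → W
F: reaches L-position C → W
From F, the L positions reachable in one move are: C, D. Any move reaching one of these is winning.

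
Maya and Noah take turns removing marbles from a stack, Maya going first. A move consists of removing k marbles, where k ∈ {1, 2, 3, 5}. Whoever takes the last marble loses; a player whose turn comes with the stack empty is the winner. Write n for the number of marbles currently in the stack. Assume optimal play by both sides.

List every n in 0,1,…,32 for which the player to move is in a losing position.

1, 5, 9, 13, 17, 21, 25, 29

Compute win/loss labels from the base case upward. A position with no move is W. Any other position is W if it can reach an L in one move, else L.
n=0: no move; the opponent has just taken the last marble and therefore loses → W
n=1: L (sole option 0(W) is W)
n=2: W (go to 1, an L position)
n=3: W (go to 1, an L position)
n=4: W (go to 1, an L position)
n=5: L (options 4(W), 3(W), 2(W), 0(W) are all W)
n=6: W (go to 5, an L position)
n=7: W (go to 5, an L position)
n=8: W (go to 5, an L position)
n=9: L (options 8(W), 7(W), 6(W), 4(W) are all W)
n=10: W (go to 9, an L position)
n=11: W (go to 9, an L position)
n=12: W (go to 9, an L position)
n=13: L (options 12(W), 11(W), 10(W), 8(W) are all W)
n=14: W (go to 13, an L position)
n=15: W (go to 13, an L position)
n=16: W (go to 13, an L position)
n=17: L (options 16(W), 15(W), 14(W), 12(W) are all W)
n=18: W (go to 17, an L position)
n=19: W (go to 17, an L position)
n=20: W (go to 17, an L position)
n=21: L (options 20(W), 19(W), 18(W), 16(W) are all W)
n=22: W (go to 21, an L position)
n=23: W (go to 21, an L position)
n=24: W (go to 21, an L position)
n=25: L (options 24(W), 23(W), 22(W), 20(W) are all W)
n=26: W (go to 25, an L position)
n=27: W (go to 25, an L position)
n=28: W (go to 25, an L position)
n=29: L (options 28(W), 27(W), 26(W), 24(W) are all W)
n=30: W (go to 29, an L position)
n=31: W (go to 29, an L position)
n=32: W (go to 29, an L position)
The losing starting values of n are exactly the entries labelled L in this table (8 of them).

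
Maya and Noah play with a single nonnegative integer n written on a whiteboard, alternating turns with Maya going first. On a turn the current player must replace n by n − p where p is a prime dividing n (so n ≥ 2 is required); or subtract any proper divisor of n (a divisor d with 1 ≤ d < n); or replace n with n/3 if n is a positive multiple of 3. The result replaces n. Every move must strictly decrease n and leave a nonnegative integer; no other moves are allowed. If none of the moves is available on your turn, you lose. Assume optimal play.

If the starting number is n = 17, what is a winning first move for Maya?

Move to 0.

Build the W/L table. Terminal = L. A non-terminal position is W if it has a move to some L; otherwise it is L.
n=0: no move → L
n=1: no move → L
n=2: can move to 0, which is L ⇒ W
n=3: can move to 0, which is L ⇒ W
n=4: moves to 2(W), 3(W); every one is W ⇒ L
n=5: can move to 0, which is L ⇒ W
n=6: can move to 4, which is L ⇒ W
n=7: can move to 0, which is L ⇒ W
n=8: can move to 4, which is L ⇒ W
n=9: moves to 3(W), 6(W), 8(W); every one is W ⇒ L
n=10: can move to 9, which is L ⇒ W
n=11: can move to 0, which is L ⇒ W
n=12: can move to 4, which is L ⇒ W
n=13: can move to 0, which is L ⇒ W
n=14: moves to 7(W), 12(W), 13(W); every one is W ⇒ L
n=15: can move to 14, which is L ⇒ W
n=16: can move to 14, which is L ⇒ W
n=17: can move to 0, which is L ⇒ W
From 17, the L positions reachable in one move are: 0.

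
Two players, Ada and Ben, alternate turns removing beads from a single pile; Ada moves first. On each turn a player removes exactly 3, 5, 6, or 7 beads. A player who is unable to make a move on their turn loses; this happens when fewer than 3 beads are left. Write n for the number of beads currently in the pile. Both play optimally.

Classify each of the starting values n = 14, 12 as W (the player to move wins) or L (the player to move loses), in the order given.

Use the standard recursion: the mover loses at a terminal position; elsewhere, the mover wins exactly when some move hands the opponent an L position.
n=0: no move → L
n=1: no move → L
n=2: no move → L
n=3: →0(L), so W
n=4: →1(L), so W
n=5: →2(L), so W
n=6: →1(L), so W
n=7: →2(L), so W
n=8: →2(L), so W
n=9: →2(L), so W
n=10: →7(W), 5(W), 4(W), 3(W) — all W, so L
n=11: →8(W), 6(W), 5(W), 4(W) — all W, so L
n=12: →9(W), 7(W), 6(W), 5(W) — all W, so L
n=13: →10(L), so W
n=14: →11(L), so W

14: W, 12: L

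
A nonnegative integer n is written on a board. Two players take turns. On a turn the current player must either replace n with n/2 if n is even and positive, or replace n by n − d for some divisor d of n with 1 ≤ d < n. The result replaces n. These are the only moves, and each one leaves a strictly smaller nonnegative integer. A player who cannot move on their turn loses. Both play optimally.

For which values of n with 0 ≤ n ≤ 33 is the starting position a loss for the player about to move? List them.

0, 1, 3, 5, 7, 9, 11, 13, 15, 17, 19, 21, 23, 25, 27, 29, 31, 33

Compute win/loss labels from the base case upward. A position with no move is L. Any other position is W if it can reach an L in one move, else L.
n=0: no move → L
n=1: no move → L
n=2: can move to 1, which is L ⇒ W
n=3: the only move is to 2(W), a W ⇒ L
n=4: can move to 3, which is L ⇒ W
n=5: the only move is to 4(W), a W ⇒ L
n=6: can move to 3, which is L ⇒ W
n=7: the only move is to 6(W), a W ⇒ L
n=8: can move to 7, which is L ⇒ W
n=9: moves to 6(W), 8(W); every one is W ⇒ L
n=10: can move to 5, which is L ⇒ W
n=11: the only move is to 10(W), a W ⇒ L
n=12: can move to 9, which is L ⇒ W
n=13: the only move is to 12(W), a W ⇒ L
n=14: can move to 7, which is L ⇒ W
n=15: moves to 10(W), 12(W), 14(W); every one is W ⇒ L
n=16: can move to 15, which is L ⇒ W
n=17: the only move is to 16(W), a W ⇒ L
n=18: can move to 9, which is L ⇒ W
n=19: the only move is to 18(W), a W ⇒ L
n=20: can move to 15, which is L ⇒ W
n=21: moves to 14(W), 18(W), 20(W); every one is W ⇒ L
n=22: can move to 11, which is L ⇒ W
n=23: the only move is to 22(W), a W ⇒ L
n=24: can move to 21, which is L ⇒ W
n=25: moves to 20(W), 24(W); every one is W ⇒ L
n=26: can move to 13, which is L ⇒ W
n=27: moves to 18(W), 24(W), 26(W); every one is W ⇒ L
n=28: can move to 21, which is L ⇒ W
n=29: the only move is to 28(W), a W ⇒ L
n=30: can move to 15, which is L ⇒ W
n=31: the only move is to 30(W), a W ⇒ L
n=32: can move to 31, which is L ⇒ W
n=33: moves to 22(W), 30(W), 32(W); every one is W ⇒ L
Reading off the rows marked L gives the requested list; there are 18 such values of n.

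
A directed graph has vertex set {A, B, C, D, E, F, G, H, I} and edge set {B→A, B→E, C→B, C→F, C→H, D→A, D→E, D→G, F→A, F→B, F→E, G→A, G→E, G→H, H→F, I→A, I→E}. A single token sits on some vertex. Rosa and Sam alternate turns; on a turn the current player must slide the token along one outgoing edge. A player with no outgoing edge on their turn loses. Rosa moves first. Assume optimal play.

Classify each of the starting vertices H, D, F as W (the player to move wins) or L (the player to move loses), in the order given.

H: L, D: W, F: W

Compute win/loss labels from the base case upward. A position with no move is L. Any other position is W if it can reach an L in one move, else L.
Every edge goes from a vertex to one that appears earlier in the order E, A, B, F, H, C, G, D, I, so processing vertices in that order labels each vertex after all of its successors.
E: no outgoing edge → L
A: no outgoing edge → L
B: →A(L), so W
F: →A(L), so W
H: →F(W) only, which is W, so L
C: →H(L), so W
G: →H(L), so W
D: →A(L), so W
I: →A(L), so W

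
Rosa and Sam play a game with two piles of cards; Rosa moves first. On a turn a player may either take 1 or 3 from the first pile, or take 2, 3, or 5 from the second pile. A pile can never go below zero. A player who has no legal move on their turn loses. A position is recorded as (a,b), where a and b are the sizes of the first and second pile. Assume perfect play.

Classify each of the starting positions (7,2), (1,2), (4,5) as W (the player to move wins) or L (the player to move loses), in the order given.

(7,2): L, (1,2): L, (4,5): W

Label each position W (a win for the player to move) or L (a loss). A position with no legal move is L; any other position is W exactly when some move reaches an L, and L when every move reaches a W.
No move ever increases a pile, so every position that can arise here has a ≤ 7 and b ≤ 5; it is enough to label the cells with 0 ≤ a ≤ 7 and 0 ≤ b ≤ 5.
Every move lowers a or b (never raises either), so fill the grid row by row in increasing a, and left to right within a row: each cell's successors are then already labelled.
      b=0  b=1  b=2  b=3  b=4  b=5
a=0:    L    L    W    W    W    W
a=1:    W    W    L    L    W    W
a=2:    L    L    W    W    W    W
a=3:    W    W    L    L    W    W
a=4:    L    L    W    W    W    W
a=5:    W    W    L    L    W    W
a=6:    L    L    W    W    W    W
a=7:    W    W    L    L    W    W
Cells with no legal move (terminal, hence L): (0,0), (0,1).
The remaining L cells, each justified by listing all of its moves:
(1,2): only reaches (0,2)(W), (1,0)(W), all W → L
(1,3): only reaches (0,3)(W), (1,1)(W), (1,0)(W), all W → L
(2,0): only reaches (1,0)(W), which is W → L
(2,1): only reaches (1,1)(W), which is W → L
(3,2): only reaches (2,2)(W), (0,2)(W), (3,0)(W), all W → L
(3,3): only reaches (2,3)(W), (0,3)(W), (3,1)(W), (3,0)(W), all W → L
(4,0): only reaches (3,0)(W), (1,0)(W), all W → L
(4,1): only reaches (3,1)(W), (1,1)(W), all W → L
(5,2): only reaches (4,2)(W), (2,2)(W), (5,0)(W), all W → L
(5,3): only reaches (4,3)(W), (2,3)(W), (5,1)(W), (5,0)(W), all W → L
(6,0): only reaches (5,0)(W), (3,0)(W), all W → L
(6,1): only reaches (5,1)(W), (3,1)(W), all W → L
(7,2): only reaches (6,2)(W), (4,2)(W), (7,0)(W), all W → L
(7,3): only reaches (6,3)(W), (4,3)(W), (7,1)(W), (7,0)(W), all W → L
Every other cell has at least one move into one of the L cells above, so it is W.
(7,2): one of the L cells justified above, so L
(1,2): one of the L cells justified above, so L
(4,5): the move to (4,0) reaches an L cell, so W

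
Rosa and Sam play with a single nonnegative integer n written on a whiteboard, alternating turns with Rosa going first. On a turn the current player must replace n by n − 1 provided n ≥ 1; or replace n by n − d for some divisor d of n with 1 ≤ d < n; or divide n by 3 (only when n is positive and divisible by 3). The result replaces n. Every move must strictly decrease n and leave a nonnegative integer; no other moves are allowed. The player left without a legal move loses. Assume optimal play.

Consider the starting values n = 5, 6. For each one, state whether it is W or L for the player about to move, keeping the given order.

Classify positions by backward induction: terminal positions (no move available) are L. From any other position, the mover wins iff some move reaches an L.
n=0: no move → L
n=1: reaches L-position 0 → W
n=2: only reaches 1(W), which is W → L
n=3: reaches L-position 2 → W
n=4: reaches L-position 2 → W
n=5: only reaches 4(W), which is W → L
n=6: reaches L-position 2 → W

5: L, 6: W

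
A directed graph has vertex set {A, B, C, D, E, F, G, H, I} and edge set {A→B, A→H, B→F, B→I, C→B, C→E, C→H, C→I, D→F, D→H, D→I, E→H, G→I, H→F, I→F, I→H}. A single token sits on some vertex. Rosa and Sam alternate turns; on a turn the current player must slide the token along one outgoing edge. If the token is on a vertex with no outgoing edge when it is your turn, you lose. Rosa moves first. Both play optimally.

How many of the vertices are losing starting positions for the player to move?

4

Build the W/L table. Terminal = L. A non-terminal position is W if it has a move to some L; otherwise it is L.
Every edge goes from a vertex to one that appears earlier in the order F, H, I, D, B, A, G, E, C, so processing vertices in that order labels each vertex after all of its successors.
F: no outgoing edge → L
H: W (go to F, an L position)
I: W (go to F, an L position)
D: W (go to F, an L position)
B: W (go to F, an L position)
A: L (options B(W), H(W) are all W)
G: L (sole option I(W) is W)
E: L (sole option H(W) is W)
C: W (go to E, an L position)
The L vertices are A, E, F, G; that is 4 in all.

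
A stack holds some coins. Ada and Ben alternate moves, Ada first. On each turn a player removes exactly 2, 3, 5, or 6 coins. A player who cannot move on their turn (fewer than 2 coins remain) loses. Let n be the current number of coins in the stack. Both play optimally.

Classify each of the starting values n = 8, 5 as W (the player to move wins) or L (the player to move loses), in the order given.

Use the standard recursion: the mover loses at a terminal position; elsewhere, the mover wins exactly when some move hands the opponent an L position.
n=0: no move → L
n=1: no move → L
n=2: reaches L-position 0 → W
n=3: reaches L-position 1 → W
n=4: reaches L-position 1 → W
n=5: reaches L-position 0 → W
n=6: reaches L-position 1 → W
n=7: reaches L-position 1 → W
n=8: only reaches 6(W), 5(W), 3(W), 2(W), all W → L

8: L, 5: W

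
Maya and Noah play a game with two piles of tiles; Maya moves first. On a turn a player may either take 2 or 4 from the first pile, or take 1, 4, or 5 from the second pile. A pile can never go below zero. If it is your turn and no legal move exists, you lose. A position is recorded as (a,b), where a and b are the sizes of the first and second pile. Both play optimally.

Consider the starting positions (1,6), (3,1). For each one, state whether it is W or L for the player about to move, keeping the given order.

(1,6): W, (3,1): L

Label each position W (a win for the player to move) or L (a loss). A position with no legal move is L; any other position is W exactly when some move reaches an L, and L when every move reaches a W.
No move ever increases a pile, so every position that can arise here has a ≤ 3 and b ≤ 6; it is enough to label the cells with 0 ≤ a ≤ 3 and 0 ≤ b ≤ 6.
Every move lowers a or b (never raises either), so fill the grid row by row in increasing a, and left to right within a row: each cell's successors are then already labelled.
      b=0  b=1  b=2  b=3  b=4  b=5  b=6
a=0:    L    W    L    W    W    W    W
a=1:    L    W    L    W    W    W    W
a=2:    W    L    W    L    W    W    W
a=3:    W    L    W    L    W    W    W
Cells with no legal move (terminal, hence L): (0,0), (1,0).
The remaining L cells, each justified by listing all of its moves:
(0,2): only reaches (0,1)(W), which is W → L
(1,2): only reaches (1,1)(W), which is W → L
(2,1): only reaches (0,1)(W), (2,0)(W), all W → L
(2,3): only reaches (0,3)(W), (2,2)(W), all W → L
(3,1): only reaches (1,1)(W), (3,0)(W), all W → L
(3,3): only reaches (1,3)(W), (3,2)(W), all W → L
Every other cell has at least one move into one of the L cells above, so it is W.
(1,6): the move to (1,2) reaches an L cell, so W
(3,1): one of the L cells justified above, so L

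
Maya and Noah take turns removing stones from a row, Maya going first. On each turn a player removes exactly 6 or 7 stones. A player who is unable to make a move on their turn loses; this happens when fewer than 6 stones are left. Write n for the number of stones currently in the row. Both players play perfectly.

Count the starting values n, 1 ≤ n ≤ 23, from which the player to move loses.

11

Label each position W (a win for the player to move) or L (a loss). A position with no legal move is L; any other position is W exactly when some move reaches an L, and L when every move reaches a W.
n=0: no move → L
n=1: no move → L
n=2: no move → L
n=3: no move → L
n=4: no move → L
n=5: no move → L
n=6: reaches L-position 0 → W
n=7: reaches L-position 1 → W
n=8: reaches L-position 2 → W
n=9: reaches L-position 3 → W
n=10: reaches L-position 4 → W
n=11: reaches L-position 5 → W
n=12: reaches L-position 5 → W
n=13: only reaches 7(W), 6(W), all W → L
n=14: only reaches 8(W), 7(W), all W → L
n=15: only reaches 9(W), 8(W), all W → L
n=16: only reaches 10(W), 9(W), all W → L
n=17: only reaches 11(W), 10(W), all W → L
n=18: only reaches 12(W), 11(W), all W → L
n=19: reaches L-position 13 → W
n=20: reaches L-position 14 → W
n=21: reaches L-position 15 → W
n=22: reaches L-position 16 → W
n=23: reaches L-position 17 → W
L entries with 1 ≤ n ≤ 23 (n=0 is outside the asked range and is not counted): n = 1, 2, 3, 4, 5, 13, 14, 15, 16, 17, 18; that makes 11.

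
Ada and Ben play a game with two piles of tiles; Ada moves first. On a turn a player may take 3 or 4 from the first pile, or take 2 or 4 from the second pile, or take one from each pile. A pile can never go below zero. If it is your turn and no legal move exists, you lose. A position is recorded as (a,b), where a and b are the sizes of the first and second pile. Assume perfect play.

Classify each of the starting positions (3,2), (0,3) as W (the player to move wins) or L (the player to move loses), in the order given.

Use the standard recursion: the mover loses at a terminal position; elsewhere, the mover wins exactly when some move hands the opponent an L position.
No move ever increases a pile, so every position that can arise here has a ≤ 3 and b ≤ 3; it is enough to label the cells with 0 ≤ a ≤ 3 and 0 ≤ b ≤ 3.
Every move lowers a or b (never raises either), so fill the grid row by row in increasing a, and left to right within a row: each cell's successors are then already labelled.
      b=0  b=1  b=2  b=3
a=0:    L    L    W    W
a=1:    L    W    W    L
a=2:    L    W    W    L
a=3:    W    W    L    L
Cells with no legal move (terminal, hence L): (0,0), (0,1), (1,0), (2,0).
The remaining L cells, each justified by listing all of its moves:
(1,3): only reaches (1,1)(W), (0,2)(W), all W → L
(2,3): only reaches (2,1)(W), (1,2)(W), all W → L
(3,2): only reaches (0,2)(W), (3,0)(W), (2,1)(W), all W → L
(3,3): only reaches (0,3)(W), (3,1)(W), (2,2)(W), all W → L
Every other cell has at least one move into one of the L cells above, so it is W.
(3,2): one of the L cells justified above, so L
(0,3): the move to (0,1) reaches an L cell, so W

(3,2): L, (0,3): W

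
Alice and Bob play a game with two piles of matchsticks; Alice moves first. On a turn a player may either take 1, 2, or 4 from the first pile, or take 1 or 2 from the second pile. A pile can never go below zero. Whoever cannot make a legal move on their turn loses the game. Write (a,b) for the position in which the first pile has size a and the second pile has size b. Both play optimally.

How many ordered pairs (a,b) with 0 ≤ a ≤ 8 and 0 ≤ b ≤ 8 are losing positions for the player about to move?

Classify positions by backward induction: terminal positions (no move available) are L. From any other position, the mover wins iff some move reaches an L.
Every move lowers a or b (never raises either), so fill the grid row by row in increasing a, and left to right within a row: each cell's successors are then already labelled.
      b=0  b=1  b=2  b=3  b=4  b=5  b=6  b=7  b=8
a=0:    L    W    W    L    W    W    L    W    W
a=1:    W    L    W    W    L    W    W    L    W
a=2:    W    W    L    W    W    L    W    W    L
a=3:    L    W    W    L    W    W    L    W    W
a=4:    W    L    W    W    L    W    W    L    W
a=5:    W    W    L    W    W    L    W    W    L
a=6:    L    W    W    L    W    W    L    W    W
a=7:    W    L    W    W    L    W    W    L    W
a=8:    W    W    L    W    W    L    W    W    L
Cells with no legal move (terminal, hence L): (0,0).
The remaining L cells, each justified by listing all of its moves:
(0,3): moves to (0,2)(W), (0,1)(W); every one is W ⇒ L
(0,6): moves to (0,5)(W), (0,4)(W); every one is W ⇒ L
(1,1): moves to (0,1)(W), (1,0)(W); every one is W ⇒ L
(1,4): moves to (0,4)(W), (1,3)(W), (1,2)(W); every one is W ⇒ L
(1,7): moves to (0,7)(W), (1,6)(W), (1,5)(W); every one is W ⇒ L
(2,2): moves to (1,2)(W), (0,2)(W), (2,1)(W), (2,0)(W); every one is W ⇒ L
(2,5): moves to (1,5)(W), (0,5)(W), (2,4)(W), (2,3)(W); every one is W ⇒ L
(2,8): moves to (1,8)(W), (0,8)(W), (2,7)(W), (2,6)(W); every one is W ⇒ L
(3,0): moves to (2,0)(W), (1,0)(W); every one is W ⇒ L
(3,3): moves to (2,3)(W), (1,3)(W), (3,2)(W), (3,1)(W); every one is W ⇒ L
(3,6): moves to (2,6)(W), (1,6)(W), (3,5)(W), (3,4)(W); every one is W ⇒ L
(4,1): moves to (3,1)(W), (2,1)(W), (0,1)(W), (4,0)(W); every one is W ⇒ L
(4,4): moves to (3,4)(W), (2,4)(W), (0,4)(W), (4,3)(W), (4,2)(W); every one is W ⇒ L
(4,7): moves to (3,7)(W), (2,7)(W), (0,7)(W), (4,6)(W), (4,5)(W); every one is W ⇒ L
(5,2): moves to (4,2)(W), (3,2)(W), (1,2)(W), (5,1)(W), (5,0)(W); every one is W ⇒ L
(5,5): moves to (4,5)(W), (3,5)(W), (1,5)(W), (5,4)(W), (5,3)(W); every one is W ⇒ L
(5,8): moves to (4,8)(W), (3,8)(W), (1,8)(W), (5,7)(W), (5,6)(W); every one is W ⇒ L
(6,0): moves to (5,0)(W), (4,0)(W), (2,0)(W); every one is W ⇒ L
(6,3): moves to (5,3)(W), (4,3)(W), (2,3)(W), (6,2)(W), (6,1)(W); every one is W ⇒ L
(6,6): moves to (5,6)(W), (4,6)(W), (2,6)(W), (6,5)(W), (6,4)(W); every one is W ⇒ L
(7,1): moves to (6,1)(W), (5,1)(W), (3,1)(W), (7,0)(W); every one is W ⇒ L
(7,4): moves to (6,4)(W), (5,4)(W), (3,4)(W), (7,3)(W), (7,2)(W); every one is W ⇒ L
(7,7): moves to (6,7)(W), (5,7)(W), (3,7)(W), (7,6)(W), (7,5)(W); every one is W ⇒ L
(8,2): moves to (7,2)(W), (6,2)(W), (4,2)(W), (8,1)(W), (8,0)(W); every one is W ⇒ L
(8,5): moves to (7,5)(W), (6,5)(W), (4,5)(W), (8,4)(W), (8,3)(W); every one is W ⇒ L
(8,8): moves to (7,8)(W), (6,8)(W), (4,8)(W), (8,7)(W), (8,6)(W); every one is W ⇒ L
Every other cell has at least one move into one of the L cells above, so it is W.
L cells per row: a=0: 3, a=1: 3, a=2: 3, a=3: 3, a=4: 3, a=5: 3, a=6: 3, a=7: 3, a=8: 3; total 27.

27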